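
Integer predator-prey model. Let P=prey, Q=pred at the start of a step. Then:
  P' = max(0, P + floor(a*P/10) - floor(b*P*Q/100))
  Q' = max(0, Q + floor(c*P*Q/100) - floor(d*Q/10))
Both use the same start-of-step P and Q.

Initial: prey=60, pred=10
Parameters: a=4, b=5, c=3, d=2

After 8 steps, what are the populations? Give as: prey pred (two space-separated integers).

Step 1: prey: 60+24-30=54; pred: 10+18-2=26
Step 2: prey: 54+21-70=5; pred: 26+42-5=63
Step 3: prey: 5+2-15=0; pred: 63+9-12=60
Step 4: prey: 0+0-0=0; pred: 60+0-12=48
Step 5: prey: 0+0-0=0; pred: 48+0-9=39
Step 6: prey: 0+0-0=0; pred: 39+0-7=32
Step 7: prey: 0+0-0=0; pred: 32+0-6=26
Step 8: prey: 0+0-0=0; pred: 26+0-5=21

Answer: 0 21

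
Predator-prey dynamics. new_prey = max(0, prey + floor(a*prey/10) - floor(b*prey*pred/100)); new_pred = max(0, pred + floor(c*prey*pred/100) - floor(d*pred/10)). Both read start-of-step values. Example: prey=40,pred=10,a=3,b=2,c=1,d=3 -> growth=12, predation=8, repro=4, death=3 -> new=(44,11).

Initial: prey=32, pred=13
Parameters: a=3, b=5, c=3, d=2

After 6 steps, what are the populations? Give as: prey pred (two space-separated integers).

Step 1: prey: 32+9-20=21; pred: 13+12-2=23
Step 2: prey: 21+6-24=3; pred: 23+14-4=33
Step 3: prey: 3+0-4=0; pred: 33+2-6=29
Step 4: prey: 0+0-0=0; pred: 29+0-5=24
Step 5: prey: 0+0-0=0; pred: 24+0-4=20
Step 6: prey: 0+0-0=0; pred: 20+0-4=16

Answer: 0 16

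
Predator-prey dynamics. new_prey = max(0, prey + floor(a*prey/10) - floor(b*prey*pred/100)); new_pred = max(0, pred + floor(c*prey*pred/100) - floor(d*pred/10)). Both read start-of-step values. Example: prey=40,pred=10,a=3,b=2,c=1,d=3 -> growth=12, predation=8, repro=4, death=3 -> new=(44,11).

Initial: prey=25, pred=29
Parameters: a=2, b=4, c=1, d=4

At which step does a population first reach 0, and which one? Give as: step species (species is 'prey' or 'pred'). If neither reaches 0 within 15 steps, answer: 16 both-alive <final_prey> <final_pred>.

Answer: 2 prey

Derivation:
Step 1: prey: 25+5-29=1; pred: 29+7-11=25
Step 2: prey: 1+0-1=0; pred: 25+0-10=15
First extinction: prey at step 2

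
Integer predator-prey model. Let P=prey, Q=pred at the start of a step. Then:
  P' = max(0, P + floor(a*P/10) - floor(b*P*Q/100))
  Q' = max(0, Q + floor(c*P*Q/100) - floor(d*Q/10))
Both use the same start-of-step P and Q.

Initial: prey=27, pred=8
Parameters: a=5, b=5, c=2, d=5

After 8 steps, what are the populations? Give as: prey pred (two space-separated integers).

Answer: 11 17

Derivation:
Step 1: prey: 27+13-10=30; pred: 8+4-4=8
Step 2: prey: 30+15-12=33; pred: 8+4-4=8
Step 3: prey: 33+16-13=36; pred: 8+5-4=9
Step 4: prey: 36+18-16=38; pred: 9+6-4=11
Step 5: prey: 38+19-20=37; pred: 11+8-5=14
Step 6: prey: 37+18-25=30; pred: 14+10-7=17
Step 7: prey: 30+15-25=20; pred: 17+10-8=19
Step 8: prey: 20+10-19=11; pred: 19+7-9=17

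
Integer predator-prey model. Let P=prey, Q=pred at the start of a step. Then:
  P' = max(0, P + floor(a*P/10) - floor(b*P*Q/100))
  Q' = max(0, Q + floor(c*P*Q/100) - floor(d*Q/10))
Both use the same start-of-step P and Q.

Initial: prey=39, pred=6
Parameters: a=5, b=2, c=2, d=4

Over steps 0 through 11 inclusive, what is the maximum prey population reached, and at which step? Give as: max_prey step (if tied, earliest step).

Answer: 91 3

Derivation:
Step 1: prey: 39+19-4=54; pred: 6+4-2=8
Step 2: prey: 54+27-8=73; pred: 8+8-3=13
Step 3: prey: 73+36-18=91; pred: 13+18-5=26
Step 4: prey: 91+45-47=89; pred: 26+47-10=63
Step 5: prey: 89+44-112=21; pred: 63+112-25=150
Step 6: prey: 21+10-63=0; pred: 150+63-60=153
Step 7: prey: 0+0-0=0; pred: 153+0-61=92
Step 8: prey: 0+0-0=0; pred: 92+0-36=56
Step 9: prey: 0+0-0=0; pred: 56+0-22=34
Step 10: prey: 0+0-0=0; pred: 34+0-13=21
Step 11: prey: 0+0-0=0; pred: 21+0-8=13
Max prey = 91 at step 3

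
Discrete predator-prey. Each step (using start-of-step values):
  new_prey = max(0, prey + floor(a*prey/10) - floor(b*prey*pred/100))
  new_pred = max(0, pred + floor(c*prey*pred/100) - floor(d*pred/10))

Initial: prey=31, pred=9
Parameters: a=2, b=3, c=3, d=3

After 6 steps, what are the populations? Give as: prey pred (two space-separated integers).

Step 1: prey: 31+6-8=29; pred: 9+8-2=15
Step 2: prey: 29+5-13=21; pred: 15+13-4=24
Step 3: prey: 21+4-15=10; pred: 24+15-7=32
Step 4: prey: 10+2-9=3; pred: 32+9-9=32
Step 5: prey: 3+0-2=1; pred: 32+2-9=25
Step 6: prey: 1+0-0=1; pred: 25+0-7=18

Answer: 1 18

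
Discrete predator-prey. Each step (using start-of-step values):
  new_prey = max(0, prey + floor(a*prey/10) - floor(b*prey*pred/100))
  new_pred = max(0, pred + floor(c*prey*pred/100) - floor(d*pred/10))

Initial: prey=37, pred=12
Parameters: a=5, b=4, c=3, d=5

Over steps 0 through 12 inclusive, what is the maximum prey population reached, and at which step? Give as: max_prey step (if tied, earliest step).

Step 1: prey: 37+18-17=38; pred: 12+13-6=19
Step 2: prey: 38+19-28=29; pred: 19+21-9=31
Step 3: prey: 29+14-35=8; pred: 31+26-15=42
Step 4: prey: 8+4-13=0; pred: 42+10-21=31
Step 5: prey: 0+0-0=0; pred: 31+0-15=16
Step 6: prey: 0+0-0=0; pred: 16+0-8=8
Step 7: prey: 0+0-0=0; pred: 8+0-4=4
Step 8: prey: 0+0-0=0; pred: 4+0-2=2
Step 9: prey: 0+0-0=0; pred: 2+0-1=1
Step 10: prey: 0+0-0=0; pred: 1+0-0=1
Step 11: prey: 0+0-0=0; pred: 1+0-0=1
Step 12: prey: 0+0-0=0; pred: 1+0-0=1
Max prey = 38 at step 1

Answer: 38 1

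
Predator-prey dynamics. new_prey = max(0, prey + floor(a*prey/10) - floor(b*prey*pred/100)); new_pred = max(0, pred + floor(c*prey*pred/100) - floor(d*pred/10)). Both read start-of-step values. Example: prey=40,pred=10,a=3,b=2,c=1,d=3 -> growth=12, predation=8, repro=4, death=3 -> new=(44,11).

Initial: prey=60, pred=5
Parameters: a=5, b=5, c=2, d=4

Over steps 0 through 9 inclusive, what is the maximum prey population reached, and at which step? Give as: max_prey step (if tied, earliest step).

Step 1: prey: 60+30-15=75; pred: 5+6-2=9
Step 2: prey: 75+37-33=79; pred: 9+13-3=19
Step 3: prey: 79+39-75=43; pred: 19+30-7=42
Step 4: prey: 43+21-90=0; pred: 42+36-16=62
Step 5: prey: 0+0-0=0; pred: 62+0-24=38
Step 6: prey: 0+0-0=0; pred: 38+0-15=23
Step 7: prey: 0+0-0=0; pred: 23+0-9=14
Step 8: prey: 0+0-0=0; pred: 14+0-5=9
Step 9: prey: 0+0-0=0; pred: 9+0-3=6
Max prey = 79 at step 2

Answer: 79 2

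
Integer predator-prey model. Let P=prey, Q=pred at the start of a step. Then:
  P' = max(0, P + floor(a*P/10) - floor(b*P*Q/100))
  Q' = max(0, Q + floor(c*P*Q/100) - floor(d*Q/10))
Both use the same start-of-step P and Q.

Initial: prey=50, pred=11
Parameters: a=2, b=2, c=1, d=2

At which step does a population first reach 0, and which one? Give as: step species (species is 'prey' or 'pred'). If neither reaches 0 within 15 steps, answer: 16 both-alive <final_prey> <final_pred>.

Step 1: prey: 50+10-11=49; pred: 11+5-2=14
Step 2: prey: 49+9-13=45; pred: 14+6-2=18
Step 3: prey: 45+9-16=38; pred: 18+8-3=23
Step 4: prey: 38+7-17=28; pred: 23+8-4=27
Step 5: prey: 28+5-15=18; pred: 27+7-5=29
Step 6: prey: 18+3-10=11; pred: 29+5-5=29
Step 7: prey: 11+2-6=7; pred: 29+3-5=27
Step 8: prey: 7+1-3=5; pred: 27+1-5=23
Step 9: prey: 5+1-2=4; pred: 23+1-4=20
Step 10: prey: 4+0-1=3; pred: 20+0-4=16
Step 11: prey: 3+0-0=3; pred: 16+0-3=13
Step 12: prey: 3+0-0=3; pred: 13+0-2=11
Step 13: prey: 3+0-0=3; pred: 11+0-2=9
Step 14: prey: 3+0-0=3; pred: 9+0-1=8
Step 15: prey: 3+0-0=3; pred: 8+0-1=7
No extinction within 15 steps

Answer: 16 both-alive 3 7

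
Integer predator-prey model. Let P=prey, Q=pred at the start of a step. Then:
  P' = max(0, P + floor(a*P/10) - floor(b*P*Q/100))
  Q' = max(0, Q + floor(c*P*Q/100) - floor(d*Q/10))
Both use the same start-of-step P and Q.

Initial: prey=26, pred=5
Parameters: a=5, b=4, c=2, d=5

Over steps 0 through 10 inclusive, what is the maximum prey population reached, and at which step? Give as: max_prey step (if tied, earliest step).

Answer: 67 4

Derivation:
Step 1: prey: 26+13-5=34; pred: 5+2-2=5
Step 2: prey: 34+17-6=45; pred: 5+3-2=6
Step 3: prey: 45+22-10=57; pred: 6+5-3=8
Step 4: prey: 57+28-18=67; pred: 8+9-4=13
Step 5: prey: 67+33-34=66; pred: 13+17-6=24
Step 6: prey: 66+33-63=36; pred: 24+31-12=43
Step 7: prey: 36+18-61=0; pred: 43+30-21=52
Step 8: prey: 0+0-0=0; pred: 52+0-26=26
Step 9: prey: 0+0-0=0; pred: 26+0-13=13
Step 10: prey: 0+0-0=0; pred: 13+0-6=7
Max prey = 67 at step 4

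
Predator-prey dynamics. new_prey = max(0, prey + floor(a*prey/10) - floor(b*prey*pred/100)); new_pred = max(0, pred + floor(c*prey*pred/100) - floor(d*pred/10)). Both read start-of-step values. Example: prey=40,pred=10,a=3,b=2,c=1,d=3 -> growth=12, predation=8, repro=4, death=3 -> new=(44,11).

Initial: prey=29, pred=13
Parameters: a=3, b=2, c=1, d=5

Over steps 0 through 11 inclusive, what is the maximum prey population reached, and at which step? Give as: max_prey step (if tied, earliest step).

Answer: 112 10

Derivation:
Step 1: prey: 29+8-7=30; pred: 13+3-6=10
Step 2: prey: 30+9-6=33; pred: 10+3-5=8
Step 3: prey: 33+9-5=37; pred: 8+2-4=6
Step 4: prey: 37+11-4=44; pred: 6+2-3=5
Step 5: prey: 44+13-4=53; pred: 5+2-2=5
Step 6: prey: 53+15-5=63; pred: 5+2-2=5
Step 7: prey: 63+18-6=75; pred: 5+3-2=6
Step 8: prey: 75+22-9=88; pred: 6+4-3=7
Step 9: prey: 88+26-12=102; pred: 7+6-3=10
Step 10: prey: 102+30-20=112; pred: 10+10-5=15
Step 11: prey: 112+33-33=112; pred: 15+16-7=24
Max prey = 112 at step 10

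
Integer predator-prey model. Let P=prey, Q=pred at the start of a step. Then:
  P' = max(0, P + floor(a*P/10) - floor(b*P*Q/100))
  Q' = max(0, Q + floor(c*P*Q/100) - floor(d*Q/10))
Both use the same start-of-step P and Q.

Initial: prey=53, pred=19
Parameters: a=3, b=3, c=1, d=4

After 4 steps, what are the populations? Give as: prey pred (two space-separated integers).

Answer: 11 15

Derivation:
Step 1: prey: 53+15-30=38; pred: 19+10-7=22
Step 2: prey: 38+11-25=24; pred: 22+8-8=22
Step 3: prey: 24+7-15=16; pred: 22+5-8=19
Step 4: prey: 16+4-9=11; pred: 19+3-7=15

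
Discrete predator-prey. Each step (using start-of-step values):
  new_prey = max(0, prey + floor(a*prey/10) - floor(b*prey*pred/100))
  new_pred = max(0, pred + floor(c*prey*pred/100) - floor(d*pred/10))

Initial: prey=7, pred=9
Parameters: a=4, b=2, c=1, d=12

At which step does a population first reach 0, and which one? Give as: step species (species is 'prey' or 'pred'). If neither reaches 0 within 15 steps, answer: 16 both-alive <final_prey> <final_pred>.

Answer: 1 pred

Derivation:
Step 1: prey: 7+2-1=8; pred: 9+0-10=0
First extinction: pred at step 1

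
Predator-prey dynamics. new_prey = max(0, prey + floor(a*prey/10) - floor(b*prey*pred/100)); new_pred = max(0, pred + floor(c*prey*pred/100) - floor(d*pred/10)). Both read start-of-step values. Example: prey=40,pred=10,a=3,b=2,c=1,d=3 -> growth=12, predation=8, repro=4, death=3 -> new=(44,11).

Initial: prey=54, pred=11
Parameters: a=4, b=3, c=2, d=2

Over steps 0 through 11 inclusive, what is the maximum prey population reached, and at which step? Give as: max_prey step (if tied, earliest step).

Answer: 58 1

Derivation:
Step 1: prey: 54+21-17=58; pred: 11+11-2=20
Step 2: prey: 58+23-34=47; pred: 20+23-4=39
Step 3: prey: 47+18-54=11; pred: 39+36-7=68
Step 4: prey: 11+4-22=0; pred: 68+14-13=69
Step 5: prey: 0+0-0=0; pred: 69+0-13=56
Step 6: prey: 0+0-0=0; pred: 56+0-11=45
Step 7: prey: 0+0-0=0; pred: 45+0-9=36
Step 8: prey: 0+0-0=0; pred: 36+0-7=29
Step 9: prey: 0+0-0=0; pred: 29+0-5=24
Step 10: prey: 0+0-0=0; pred: 24+0-4=20
Step 11: prey: 0+0-0=0; pred: 20+0-4=16
Max prey = 58 at step 1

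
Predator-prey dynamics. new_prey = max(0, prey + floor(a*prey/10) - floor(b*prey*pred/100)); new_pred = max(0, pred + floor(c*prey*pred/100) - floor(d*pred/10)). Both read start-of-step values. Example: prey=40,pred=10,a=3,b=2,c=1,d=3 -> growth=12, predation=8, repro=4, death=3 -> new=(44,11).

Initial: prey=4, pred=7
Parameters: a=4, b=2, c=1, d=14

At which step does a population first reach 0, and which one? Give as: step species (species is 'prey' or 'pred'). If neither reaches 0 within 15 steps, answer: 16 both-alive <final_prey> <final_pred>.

Answer: 1 pred

Derivation:
Step 1: prey: 4+1-0=5; pred: 7+0-9=0
First extinction: pred at step 1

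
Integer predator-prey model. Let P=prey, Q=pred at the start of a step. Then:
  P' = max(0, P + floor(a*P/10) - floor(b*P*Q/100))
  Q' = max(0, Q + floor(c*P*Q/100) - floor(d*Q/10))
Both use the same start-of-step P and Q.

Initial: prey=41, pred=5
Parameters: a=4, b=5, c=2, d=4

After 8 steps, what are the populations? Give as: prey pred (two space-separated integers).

Step 1: prey: 41+16-10=47; pred: 5+4-2=7
Step 2: prey: 47+18-16=49; pred: 7+6-2=11
Step 3: prey: 49+19-26=42; pred: 11+10-4=17
Step 4: prey: 42+16-35=23; pred: 17+14-6=25
Step 5: prey: 23+9-28=4; pred: 25+11-10=26
Step 6: prey: 4+1-5=0; pred: 26+2-10=18
Step 7: prey: 0+0-0=0; pred: 18+0-7=11
Step 8: prey: 0+0-0=0; pred: 11+0-4=7

Answer: 0 7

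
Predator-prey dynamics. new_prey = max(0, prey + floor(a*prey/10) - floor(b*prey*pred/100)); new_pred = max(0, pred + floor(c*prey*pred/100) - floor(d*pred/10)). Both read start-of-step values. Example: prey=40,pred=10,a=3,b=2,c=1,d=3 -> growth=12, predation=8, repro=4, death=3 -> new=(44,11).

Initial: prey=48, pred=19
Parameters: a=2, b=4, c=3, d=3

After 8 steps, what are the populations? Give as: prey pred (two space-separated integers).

Answer: 0 7

Derivation:
Step 1: prey: 48+9-36=21; pred: 19+27-5=41
Step 2: prey: 21+4-34=0; pred: 41+25-12=54
Step 3: prey: 0+0-0=0; pred: 54+0-16=38
Step 4: prey: 0+0-0=0; pred: 38+0-11=27
Step 5: prey: 0+0-0=0; pred: 27+0-8=19
Step 6: prey: 0+0-0=0; pred: 19+0-5=14
Step 7: prey: 0+0-0=0; pred: 14+0-4=10
Step 8: prey: 0+0-0=0; pred: 10+0-3=7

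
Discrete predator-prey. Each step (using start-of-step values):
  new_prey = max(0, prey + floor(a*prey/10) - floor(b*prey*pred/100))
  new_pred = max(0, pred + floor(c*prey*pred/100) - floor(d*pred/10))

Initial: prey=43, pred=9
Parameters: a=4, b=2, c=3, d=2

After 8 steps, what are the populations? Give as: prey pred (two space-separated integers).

Answer: 0 72

Derivation:
Step 1: prey: 43+17-7=53; pred: 9+11-1=19
Step 2: prey: 53+21-20=54; pred: 19+30-3=46
Step 3: prey: 54+21-49=26; pred: 46+74-9=111
Step 4: prey: 26+10-57=0; pred: 111+86-22=175
Step 5: prey: 0+0-0=0; pred: 175+0-35=140
Step 6: prey: 0+0-0=0; pred: 140+0-28=112
Step 7: prey: 0+0-0=0; pred: 112+0-22=90
Step 8: prey: 0+0-0=0; pred: 90+0-18=72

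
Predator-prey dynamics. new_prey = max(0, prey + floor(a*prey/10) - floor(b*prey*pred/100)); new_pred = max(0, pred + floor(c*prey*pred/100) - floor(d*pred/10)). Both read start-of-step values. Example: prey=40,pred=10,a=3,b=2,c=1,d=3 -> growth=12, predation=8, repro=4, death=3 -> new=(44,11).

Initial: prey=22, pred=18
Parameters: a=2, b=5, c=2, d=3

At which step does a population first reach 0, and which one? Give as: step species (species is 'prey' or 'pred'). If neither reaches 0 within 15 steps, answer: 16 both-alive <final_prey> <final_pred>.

Step 1: prey: 22+4-19=7; pred: 18+7-5=20
Step 2: prey: 7+1-7=1; pred: 20+2-6=16
Step 3: prey: 1+0-0=1; pred: 16+0-4=12
Step 4: prey: 1+0-0=1; pred: 12+0-3=9
Step 5: prey: 1+0-0=1; pred: 9+0-2=7
Step 6: prey: 1+0-0=1; pred: 7+0-2=5
Step 7: prey: 1+0-0=1; pred: 5+0-1=4
Step 8: prey: 1+0-0=1; pred: 4+0-1=3
Step 9: prey: 1+0-0=1; pred: 3+0-0=3
Steps 10-15: state stable at prey=1, pred=3 (no change)
No extinction within 15 steps

Answer: 16 both-alive 1 3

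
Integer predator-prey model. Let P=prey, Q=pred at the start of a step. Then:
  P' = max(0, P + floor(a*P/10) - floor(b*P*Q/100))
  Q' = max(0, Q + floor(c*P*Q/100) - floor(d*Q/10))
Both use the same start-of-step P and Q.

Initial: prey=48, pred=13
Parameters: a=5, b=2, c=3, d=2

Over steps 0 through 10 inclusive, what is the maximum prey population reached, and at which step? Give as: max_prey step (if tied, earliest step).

Answer: 60 1

Derivation:
Step 1: prey: 48+24-12=60; pred: 13+18-2=29
Step 2: prey: 60+30-34=56; pred: 29+52-5=76
Step 3: prey: 56+28-85=0; pred: 76+127-15=188
Step 4: prey: 0+0-0=0; pred: 188+0-37=151
Step 5: prey: 0+0-0=0; pred: 151+0-30=121
Step 6: prey: 0+0-0=0; pred: 121+0-24=97
Step 7: prey: 0+0-0=0; pred: 97+0-19=78
Step 8: prey: 0+0-0=0; pred: 78+0-15=63
Step 9: prey: 0+0-0=0; pred: 63+0-12=51
Step 10: prey: 0+0-0=0; pred: 51+0-10=41
Max prey = 60 at step 1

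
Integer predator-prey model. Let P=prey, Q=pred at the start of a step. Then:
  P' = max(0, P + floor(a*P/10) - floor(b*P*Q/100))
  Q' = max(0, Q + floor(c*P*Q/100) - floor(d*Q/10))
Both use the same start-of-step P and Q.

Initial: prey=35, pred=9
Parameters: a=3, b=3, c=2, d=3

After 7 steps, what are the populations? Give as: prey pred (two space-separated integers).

Answer: 1 16

Derivation:
Step 1: prey: 35+10-9=36; pred: 9+6-2=13
Step 2: prey: 36+10-14=32; pred: 13+9-3=19
Step 3: prey: 32+9-18=23; pred: 19+12-5=26
Step 4: prey: 23+6-17=12; pred: 26+11-7=30
Step 5: prey: 12+3-10=5; pred: 30+7-9=28
Step 6: prey: 5+1-4=2; pred: 28+2-8=22
Step 7: prey: 2+0-1=1; pred: 22+0-6=16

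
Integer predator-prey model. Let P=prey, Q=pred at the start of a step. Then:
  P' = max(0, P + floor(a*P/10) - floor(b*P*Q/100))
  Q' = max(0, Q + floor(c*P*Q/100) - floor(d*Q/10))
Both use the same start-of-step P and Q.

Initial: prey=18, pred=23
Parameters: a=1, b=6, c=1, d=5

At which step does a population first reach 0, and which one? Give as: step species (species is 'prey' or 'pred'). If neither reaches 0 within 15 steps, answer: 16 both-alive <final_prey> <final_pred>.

Step 1: prey: 18+1-24=0; pred: 23+4-11=16
First extinction: prey at step 1

Answer: 1 prey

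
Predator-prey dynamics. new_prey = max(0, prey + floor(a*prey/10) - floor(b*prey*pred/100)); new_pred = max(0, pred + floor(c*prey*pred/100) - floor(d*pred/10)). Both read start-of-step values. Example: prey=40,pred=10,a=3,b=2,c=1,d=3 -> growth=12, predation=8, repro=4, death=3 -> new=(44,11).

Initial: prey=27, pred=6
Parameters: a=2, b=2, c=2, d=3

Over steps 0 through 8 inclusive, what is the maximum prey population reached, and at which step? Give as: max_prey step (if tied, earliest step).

Answer: 30 2

Derivation:
Step 1: prey: 27+5-3=29; pred: 6+3-1=8
Step 2: prey: 29+5-4=30; pred: 8+4-2=10
Step 3: prey: 30+6-6=30; pred: 10+6-3=13
Step 4: prey: 30+6-7=29; pred: 13+7-3=17
Step 5: prey: 29+5-9=25; pred: 17+9-5=21
Step 6: prey: 25+5-10=20; pred: 21+10-6=25
Step 7: prey: 20+4-10=14; pred: 25+10-7=28
Step 8: prey: 14+2-7=9; pred: 28+7-8=27
Max prey = 30 at step 2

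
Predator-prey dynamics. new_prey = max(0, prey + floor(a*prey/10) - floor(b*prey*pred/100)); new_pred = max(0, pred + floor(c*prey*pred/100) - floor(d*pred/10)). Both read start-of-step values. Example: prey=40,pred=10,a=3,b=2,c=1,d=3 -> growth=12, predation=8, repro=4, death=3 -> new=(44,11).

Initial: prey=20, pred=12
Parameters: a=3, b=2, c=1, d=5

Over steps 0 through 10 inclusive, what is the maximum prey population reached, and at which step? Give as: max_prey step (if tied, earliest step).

Answer: 129 10

Derivation:
Step 1: prey: 20+6-4=22; pred: 12+2-6=8
Step 2: prey: 22+6-3=25; pred: 8+1-4=5
Step 3: prey: 25+7-2=30; pred: 5+1-2=4
Step 4: prey: 30+9-2=37; pred: 4+1-2=3
Step 5: prey: 37+11-2=46; pred: 3+1-1=3
Step 6: prey: 46+13-2=57; pred: 3+1-1=3
Step 7: prey: 57+17-3=71; pred: 3+1-1=3
Step 8: prey: 71+21-4=88; pred: 3+2-1=4
Step 9: prey: 88+26-7=107; pred: 4+3-2=5
Step 10: prey: 107+32-10=129; pred: 5+5-2=8
Max prey = 129 at step 10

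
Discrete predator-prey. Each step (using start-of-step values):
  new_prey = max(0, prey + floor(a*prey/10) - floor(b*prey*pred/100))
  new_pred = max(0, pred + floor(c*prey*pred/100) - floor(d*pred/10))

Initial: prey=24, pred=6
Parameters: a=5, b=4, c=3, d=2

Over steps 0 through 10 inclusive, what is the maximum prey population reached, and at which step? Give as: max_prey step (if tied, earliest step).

Step 1: prey: 24+12-5=31; pred: 6+4-1=9
Step 2: prey: 31+15-11=35; pred: 9+8-1=16
Step 3: prey: 35+17-22=30; pred: 16+16-3=29
Step 4: prey: 30+15-34=11; pred: 29+26-5=50
Step 5: prey: 11+5-22=0; pred: 50+16-10=56
Step 6: prey: 0+0-0=0; pred: 56+0-11=45
Step 7: prey: 0+0-0=0; pred: 45+0-9=36
Step 8: prey: 0+0-0=0; pred: 36+0-7=29
Step 9: prey: 0+0-0=0; pred: 29+0-5=24
Step 10: prey: 0+0-0=0; pred: 24+0-4=20
Max prey = 35 at step 2

Answer: 35 2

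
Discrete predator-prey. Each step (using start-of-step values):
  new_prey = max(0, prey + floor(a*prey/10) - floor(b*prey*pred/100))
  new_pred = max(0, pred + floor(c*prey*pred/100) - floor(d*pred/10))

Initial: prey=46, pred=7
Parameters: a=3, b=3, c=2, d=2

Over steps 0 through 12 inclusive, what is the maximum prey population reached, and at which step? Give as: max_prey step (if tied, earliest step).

Step 1: prey: 46+13-9=50; pred: 7+6-1=12
Step 2: prey: 50+15-18=47; pred: 12+12-2=22
Step 3: prey: 47+14-31=30; pred: 22+20-4=38
Step 4: prey: 30+9-34=5; pred: 38+22-7=53
Step 5: prey: 5+1-7=0; pred: 53+5-10=48
Step 6: prey: 0+0-0=0; pred: 48+0-9=39
Step 7: prey: 0+0-0=0; pred: 39+0-7=32
Step 8: prey: 0+0-0=0; pred: 32+0-6=26
Step 9: prey: 0+0-0=0; pred: 26+0-5=21
Step 10: prey: 0+0-0=0; pred: 21+0-4=17
Step 11: prey: 0+0-0=0; pred: 17+0-3=14
Step 12: prey: 0+0-0=0; pred: 14+0-2=12
Max prey = 50 at step 1

Answer: 50 1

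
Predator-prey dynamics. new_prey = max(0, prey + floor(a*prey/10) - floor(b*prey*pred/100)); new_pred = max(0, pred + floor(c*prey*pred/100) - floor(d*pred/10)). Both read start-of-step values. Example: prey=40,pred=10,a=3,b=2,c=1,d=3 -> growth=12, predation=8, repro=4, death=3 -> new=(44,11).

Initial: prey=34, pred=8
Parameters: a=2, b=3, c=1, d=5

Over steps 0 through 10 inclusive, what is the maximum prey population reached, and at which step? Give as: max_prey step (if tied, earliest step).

Answer: 76 10

Derivation:
Step 1: prey: 34+6-8=32; pred: 8+2-4=6
Step 2: prey: 32+6-5=33; pred: 6+1-3=4
Step 3: prey: 33+6-3=36; pred: 4+1-2=3
Step 4: prey: 36+7-3=40; pred: 3+1-1=3
Step 5: prey: 40+8-3=45; pred: 3+1-1=3
Step 6: prey: 45+9-4=50; pred: 3+1-1=3
Step 7: prey: 50+10-4=56; pred: 3+1-1=3
Step 8: prey: 56+11-5=62; pred: 3+1-1=3
Step 9: prey: 62+12-5=69; pred: 3+1-1=3
Step 10: prey: 69+13-6=76; pred: 3+2-1=4
Max prey = 76 at step 10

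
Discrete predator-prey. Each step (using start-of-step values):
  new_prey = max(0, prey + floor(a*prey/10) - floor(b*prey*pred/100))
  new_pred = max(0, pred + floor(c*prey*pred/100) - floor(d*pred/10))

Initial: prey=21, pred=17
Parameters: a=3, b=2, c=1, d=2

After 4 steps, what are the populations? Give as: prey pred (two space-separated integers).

Answer: 20 17

Derivation:
Step 1: prey: 21+6-7=20; pred: 17+3-3=17
Step 2: prey: 20+6-6=20; pred: 17+3-3=17
Step 3: prey: 20+6-6=20; pred: 17+3-3=17
Step 4: prey: 20+6-6=20; pred: 17+3-3=17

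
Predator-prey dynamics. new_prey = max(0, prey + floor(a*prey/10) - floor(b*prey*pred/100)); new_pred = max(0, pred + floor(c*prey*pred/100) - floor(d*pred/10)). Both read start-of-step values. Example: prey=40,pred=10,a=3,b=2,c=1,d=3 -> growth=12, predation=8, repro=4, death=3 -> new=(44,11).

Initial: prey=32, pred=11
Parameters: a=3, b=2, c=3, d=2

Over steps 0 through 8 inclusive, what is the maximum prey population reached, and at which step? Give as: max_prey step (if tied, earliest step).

Step 1: prey: 32+9-7=34; pred: 11+10-2=19
Step 2: prey: 34+10-12=32; pred: 19+19-3=35
Step 3: prey: 32+9-22=19; pred: 35+33-7=61
Step 4: prey: 19+5-23=1; pred: 61+34-12=83
Step 5: prey: 1+0-1=0; pred: 83+2-16=69
Step 6: prey: 0+0-0=0; pred: 69+0-13=56
Step 7: prey: 0+0-0=0; pred: 56+0-11=45
Step 8: prey: 0+0-0=0; pred: 45+0-9=36
Max prey = 34 at step 1

Answer: 34 1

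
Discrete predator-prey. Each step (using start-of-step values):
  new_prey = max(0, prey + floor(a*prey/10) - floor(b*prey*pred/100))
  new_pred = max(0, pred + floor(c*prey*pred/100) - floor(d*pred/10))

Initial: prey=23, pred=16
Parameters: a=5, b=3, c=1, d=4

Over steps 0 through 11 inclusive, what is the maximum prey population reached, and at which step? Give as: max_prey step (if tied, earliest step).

Step 1: prey: 23+11-11=23; pred: 16+3-6=13
Step 2: prey: 23+11-8=26; pred: 13+2-5=10
Step 3: prey: 26+13-7=32; pred: 10+2-4=8
Step 4: prey: 32+16-7=41; pred: 8+2-3=7
Step 5: prey: 41+20-8=53; pred: 7+2-2=7
Step 6: prey: 53+26-11=68; pred: 7+3-2=8
Step 7: prey: 68+34-16=86; pred: 8+5-3=10
Step 8: prey: 86+43-25=104; pred: 10+8-4=14
Step 9: prey: 104+52-43=113; pred: 14+14-5=23
Step 10: prey: 113+56-77=92; pred: 23+25-9=39
Step 11: prey: 92+46-107=31; pred: 39+35-15=59
Max prey = 113 at step 9

Answer: 113 9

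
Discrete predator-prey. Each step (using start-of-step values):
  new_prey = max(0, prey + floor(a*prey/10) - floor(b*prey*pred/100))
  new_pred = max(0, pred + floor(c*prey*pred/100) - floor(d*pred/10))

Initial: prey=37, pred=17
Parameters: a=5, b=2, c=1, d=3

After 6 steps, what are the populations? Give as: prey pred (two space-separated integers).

Answer: 40 45

Derivation:
Step 1: prey: 37+18-12=43; pred: 17+6-5=18
Step 2: prey: 43+21-15=49; pred: 18+7-5=20
Step 3: prey: 49+24-19=54; pred: 20+9-6=23
Step 4: prey: 54+27-24=57; pred: 23+12-6=29
Step 5: prey: 57+28-33=52; pred: 29+16-8=37
Step 6: prey: 52+26-38=40; pred: 37+19-11=45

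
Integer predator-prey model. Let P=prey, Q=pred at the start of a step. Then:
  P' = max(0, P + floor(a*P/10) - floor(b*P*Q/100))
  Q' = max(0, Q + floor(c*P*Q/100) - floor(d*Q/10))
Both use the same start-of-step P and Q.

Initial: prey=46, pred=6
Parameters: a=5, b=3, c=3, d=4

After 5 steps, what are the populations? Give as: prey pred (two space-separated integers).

Answer: 0 92

Derivation:
Step 1: prey: 46+23-8=61; pred: 6+8-2=12
Step 2: prey: 61+30-21=70; pred: 12+21-4=29
Step 3: prey: 70+35-60=45; pred: 29+60-11=78
Step 4: prey: 45+22-105=0; pred: 78+105-31=152
Step 5: prey: 0+0-0=0; pred: 152+0-60=92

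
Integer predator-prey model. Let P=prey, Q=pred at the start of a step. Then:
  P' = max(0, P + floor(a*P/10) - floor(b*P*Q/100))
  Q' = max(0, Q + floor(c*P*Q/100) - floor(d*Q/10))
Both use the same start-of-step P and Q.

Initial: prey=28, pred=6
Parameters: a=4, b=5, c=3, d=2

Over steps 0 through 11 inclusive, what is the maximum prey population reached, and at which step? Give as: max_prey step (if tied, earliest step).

Step 1: prey: 28+11-8=31; pred: 6+5-1=10
Step 2: prey: 31+12-15=28; pred: 10+9-2=17
Step 3: prey: 28+11-23=16; pred: 17+14-3=28
Step 4: prey: 16+6-22=0; pred: 28+13-5=36
Step 5: prey: 0+0-0=0; pred: 36+0-7=29
Step 6: prey: 0+0-0=0; pred: 29+0-5=24
Step 7: prey: 0+0-0=0; pred: 24+0-4=20
Step 8: prey: 0+0-0=0; pred: 20+0-4=16
Step 9: prey: 0+0-0=0; pred: 16+0-3=13
Step 10: prey: 0+0-0=0; pred: 13+0-2=11
Step 11: prey: 0+0-0=0; pred: 11+0-2=9
Max prey = 31 at step 1

Answer: 31 1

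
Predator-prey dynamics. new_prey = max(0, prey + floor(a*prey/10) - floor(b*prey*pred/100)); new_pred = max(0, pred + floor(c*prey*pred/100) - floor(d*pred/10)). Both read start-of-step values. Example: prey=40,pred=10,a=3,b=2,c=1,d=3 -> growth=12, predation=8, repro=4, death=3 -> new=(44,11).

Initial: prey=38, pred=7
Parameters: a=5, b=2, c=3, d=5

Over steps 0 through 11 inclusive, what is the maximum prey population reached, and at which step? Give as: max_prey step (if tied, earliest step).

Step 1: prey: 38+19-5=52; pred: 7+7-3=11
Step 2: prey: 52+26-11=67; pred: 11+17-5=23
Step 3: prey: 67+33-30=70; pred: 23+46-11=58
Step 4: prey: 70+35-81=24; pred: 58+121-29=150
Step 5: prey: 24+12-72=0; pred: 150+108-75=183
Step 6: prey: 0+0-0=0; pred: 183+0-91=92
Step 7: prey: 0+0-0=0; pred: 92+0-46=46
Step 8: prey: 0+0-0=0; pred: 46+0-23=23
Step 9: prey: 0+0-0=0; pred: 23+0-11=12
Step 10: prey: 0+0-0=0; pred: 12+0-6=6
Step 11: prey: 0+0-0=0; pred: 6+0-3=3
Max prey = 70 at step 3

Answer: 70 3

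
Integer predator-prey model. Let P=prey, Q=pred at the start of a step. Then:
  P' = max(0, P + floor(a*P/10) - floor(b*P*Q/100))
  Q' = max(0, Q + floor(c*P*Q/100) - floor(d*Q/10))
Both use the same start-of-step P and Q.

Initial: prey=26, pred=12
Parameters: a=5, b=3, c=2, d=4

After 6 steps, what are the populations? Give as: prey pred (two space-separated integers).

Step 1: prey: 26+13-9=30; pred: 12+6-4=14
Step 2: prey: 30+15-12=33; pred: 14+8-5=17
Step 3: prey: 33+16-16=33; pred: 17+11-6=22
Step 4: prey: 33+16-21=28; pred: 22+14-8=28
Step 5: prey: 28+14-23=19; pred: 28+15-11=32
Step 6: prey: 19+9-18=10; pred: 32+12-12=32

Answer: 10 32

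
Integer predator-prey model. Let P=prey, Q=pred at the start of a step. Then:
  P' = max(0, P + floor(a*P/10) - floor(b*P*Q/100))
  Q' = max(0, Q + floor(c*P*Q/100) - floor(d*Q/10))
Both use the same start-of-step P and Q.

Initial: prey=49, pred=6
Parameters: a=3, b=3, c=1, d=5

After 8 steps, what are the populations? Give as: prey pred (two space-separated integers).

Answer: 70 21

Derivation:
Step 1: prey: 49+14-8=55; pred: 6+2-3=5
Step 2: prey: 55+16-8=63; pred: 5+2-2=5
Step 3: prey: 63+18-9=72; pred: 5+3-2=6
Step 4: prey: 72+21-12=81; pred: 6+4-3=7
Step 5: prey: 81+24-17=88; pred: 7+5-3=9
Step 6: prey: 88+26-23=91; pred: 9+7-4=12
Step 7: prey: 91+27-32=86; pred: 12+10-6=16
Step 8: prey: 86+25-41=70; pred: 16+13-8=21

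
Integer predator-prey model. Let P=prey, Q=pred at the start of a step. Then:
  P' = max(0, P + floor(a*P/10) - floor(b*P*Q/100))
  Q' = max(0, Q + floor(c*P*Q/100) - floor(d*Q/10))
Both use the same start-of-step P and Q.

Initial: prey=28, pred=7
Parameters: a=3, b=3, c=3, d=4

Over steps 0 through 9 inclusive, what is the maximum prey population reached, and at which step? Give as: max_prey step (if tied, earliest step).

Step 1: prey: 28+8-5=31; pred: 7+5-2=10
Step 2: prey: 31+9-9=31; pred: 10+9-4=15
Step 3: prey: 31+9-13=27; pred: 15+13-6=22
Step 4: prey: 27+8-17=18; pred: 22+17-8=31
Step 5: prey: 18+5-16=7; pred: 31+16-12=35
Step 6: prey: 7+2-7=2; pred: 35+7-14=28
Step 7: prey: 2+0-1=1; pred: 28+1-11=18
Step 8: prey: 1+0-0=1; pred: 18+0-7=11
Step 9: prey: 1+0-0=1; pred: 11+0-4=7
Max prey = 31 at step 1

Answer: 31 1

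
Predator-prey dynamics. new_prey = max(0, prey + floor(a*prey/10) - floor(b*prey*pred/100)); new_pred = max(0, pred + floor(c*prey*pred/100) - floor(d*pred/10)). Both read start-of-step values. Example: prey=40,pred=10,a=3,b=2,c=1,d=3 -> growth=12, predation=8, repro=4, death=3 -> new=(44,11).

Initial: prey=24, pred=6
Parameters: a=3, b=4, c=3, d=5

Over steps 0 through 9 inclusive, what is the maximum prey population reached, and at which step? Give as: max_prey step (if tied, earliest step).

Answer: 26 1

Derivation:
Step 1: prey: 24+7-5=26; pred: 6+4-3=7
Step 2: prey: 26+7-7=26; pred: 7+5-3=9
Step 3: prey: 26+7-9=24; pred: 9+7-4=12
Step 4: prey: 24+7-11=20; pred: 12+8-6=14
Step 5: prey: 20+6-11=15; pred: 14+8-7=15
Step 6: prey: 15+4-9=10; pred: 15+6-7=14
Step 7: prey: 10+3-5=8; pred: 14+4-7=11
Step 8: prey: 8+2-3=7; pred: 11+2-5=8
Step 9: prey: 7+2-2=7; pred: 8+1-4=5
Max prey = 26 at step 1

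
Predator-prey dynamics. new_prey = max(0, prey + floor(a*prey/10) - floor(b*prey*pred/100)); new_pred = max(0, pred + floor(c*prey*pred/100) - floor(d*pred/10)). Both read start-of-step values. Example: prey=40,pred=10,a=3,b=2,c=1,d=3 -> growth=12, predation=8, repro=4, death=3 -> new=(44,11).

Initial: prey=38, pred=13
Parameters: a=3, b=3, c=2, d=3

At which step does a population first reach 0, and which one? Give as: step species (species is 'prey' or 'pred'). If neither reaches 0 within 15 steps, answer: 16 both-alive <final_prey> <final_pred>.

Answer: 16 both-alive 1 3

Derivation:
Step 1: prey: 38+11-14=35; pred: 13+9-3=19
Step 2: prey: 35+10-19=26; pred: 19+13-5=27
Step 3: prey: 26+7-21=12; pred: 27+14-8=33
Step 4: prey: 12+3-11=4; pred: 33+7-9=31
Step 5: prey: 4+1-3=2; pred: 31+2-9=24
Step 6: prey: 2+0-1=1; pred: 24+0-7=17
Step 7: prey: 1+0-0=1; pred: 17+0-5=12
Step 8: prey: 1+0-0=1; pred: 12+0-3=9
Step 9: prey: 1+0-0=1; pred: 9+0-2=7
Step 10: prey: 1+0-0=1; pred: 7+0-2=5
Step 11: prey: 1+0-0=1; pred: 5+0-1=4
Step 12: prey: 1+0-0=1; pred: 4+0-1=3
Step 13: prey: 1+0-0=1; pred: 3+0-0=3
Steps 14-15: state stable at prey=1, pred=3 (no change)
No extinction within 15 steps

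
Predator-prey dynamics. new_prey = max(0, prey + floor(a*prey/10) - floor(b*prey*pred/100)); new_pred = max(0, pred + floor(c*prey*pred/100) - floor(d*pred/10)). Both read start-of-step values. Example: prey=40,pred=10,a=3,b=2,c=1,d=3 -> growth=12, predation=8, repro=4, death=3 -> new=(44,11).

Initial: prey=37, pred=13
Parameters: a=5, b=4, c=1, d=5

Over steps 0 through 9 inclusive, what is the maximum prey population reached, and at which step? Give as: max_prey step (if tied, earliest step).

Answer: 102 8

Derivation:
Step 1: prey: 37+18-19=36; pred: 13+4-6=11
Step 2: prey: 36+18-15=39; pred: 11+3-5=9
Step 3: prey: 39+19-14=44; pred: 9+3-4=8
Step 4: prey: 44+22-14=52; pred: 8+3-4=7
Step 5: prey: 52+26-14=64; pred: 7+3-3=7
Step 6: prey: 64+32-17=79; pred: 7+4-3=8
Step 7: prey: 79+39-25=93; pred: 8+6-4=10
Step 8: prey: 93+46-37=102; pred: 10+9-5=14
Step 9: prey: 102+51-57=96; pred: 14+14-7=21
Max prey = 102 at step 8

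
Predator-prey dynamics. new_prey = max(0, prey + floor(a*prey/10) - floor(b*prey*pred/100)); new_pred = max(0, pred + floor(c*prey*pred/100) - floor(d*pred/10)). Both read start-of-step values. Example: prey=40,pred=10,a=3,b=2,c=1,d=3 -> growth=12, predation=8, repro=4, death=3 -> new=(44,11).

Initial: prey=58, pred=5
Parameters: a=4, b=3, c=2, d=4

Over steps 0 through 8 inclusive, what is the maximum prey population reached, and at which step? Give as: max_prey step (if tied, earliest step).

Step 1: prey: 58+23-8=73; pred: 5+5-2=8
Step 2: prey: 73+29-17=85; pred: 8+11-3=16
Step 3: prey: 85+34-40=79; pred: 16+27-6=37
Step 4: prey: 79+31-87=23; pred: 37+58-14=81
Step 5: prey: 23+9-55=0; pred: 81+37-32=86
Step 6: prey: 0+0-0=0; pred: 86+0-34=52
Step 7: prey: 0+0-0=0; pred: 52+0-20=32
Step 8: prey: 0+0-0=0; pred: 32+0-12=20
Max prey = 85 at step 2

Answer: 85 2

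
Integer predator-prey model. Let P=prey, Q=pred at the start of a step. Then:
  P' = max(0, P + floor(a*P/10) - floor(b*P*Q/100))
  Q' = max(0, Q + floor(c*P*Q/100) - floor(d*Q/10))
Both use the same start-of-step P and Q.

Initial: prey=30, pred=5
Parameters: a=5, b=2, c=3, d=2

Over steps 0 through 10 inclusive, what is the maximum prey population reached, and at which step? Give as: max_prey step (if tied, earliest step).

Answer: 66 3

Derivation:
Step 1: prey: 30+15-3=42; pred: 5+4-1=8
Step 2: prey: 42+21-6=57; pred: 8+10-1=17
Step 3: prey: 57+28-19=66; pred: 17+29-3=43
Step 4: prey: 66+33-56=43; pred: 43+85-8=120
Step 5: prey: 43+21-103=0; pred: 120+154-24=250
Step 6: prey: 0+0-0=0; pred: 250+0-50=200
Step 7: prey: 0+0-0=0; pred: 200+0-40=160
Step 8: prey: 0+0-0=0; pred: 160+0-32=128
Step 9: prey: 0+0-0=0; pred: 128+0-25=103
Step 10: prey: 0+0-0=0; pred: 103+0-20=83
Max prey = 66 at step 3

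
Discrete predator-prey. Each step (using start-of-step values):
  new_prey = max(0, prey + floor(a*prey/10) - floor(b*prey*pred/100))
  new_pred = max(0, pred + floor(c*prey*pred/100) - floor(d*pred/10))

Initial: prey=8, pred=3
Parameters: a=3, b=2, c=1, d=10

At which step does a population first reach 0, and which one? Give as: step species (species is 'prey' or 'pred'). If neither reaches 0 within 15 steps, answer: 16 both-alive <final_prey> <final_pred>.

Step 1: prey: 8+2-0=10; pred: 3+0-3=0
First extinction: pred at step 1

Answer: 1 pred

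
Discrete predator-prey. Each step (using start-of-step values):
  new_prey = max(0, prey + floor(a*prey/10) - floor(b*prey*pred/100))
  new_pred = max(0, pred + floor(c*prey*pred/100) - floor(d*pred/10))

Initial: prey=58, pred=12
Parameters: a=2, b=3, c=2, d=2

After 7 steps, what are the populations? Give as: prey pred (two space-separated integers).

Answer: 0 23

Derivation:
Step 1: prey: 58+11-20=49; pred: 12+13-2=23
Step 2: prey: 49+9-33=25; pred: 23+22-4=41
Step 3: prey: 25+5-30=0; pred: 41+20-8=53
Step 4: prey: 0+0-0=0; pred: 53+0-10=43
Step 5: prey: 0+0-0=0; pred: 43+0-8=35
Step 6: prey: 0+0-0=0; pred: 35+0-7=28
Step 7: prey: 0+0-0=0; pred: 28+0-5=23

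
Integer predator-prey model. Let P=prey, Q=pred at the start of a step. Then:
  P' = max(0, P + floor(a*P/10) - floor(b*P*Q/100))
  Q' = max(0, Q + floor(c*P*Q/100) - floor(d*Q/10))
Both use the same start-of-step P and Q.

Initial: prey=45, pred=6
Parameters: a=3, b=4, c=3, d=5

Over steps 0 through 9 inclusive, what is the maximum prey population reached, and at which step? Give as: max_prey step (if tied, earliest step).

Step 1: prey: 45+13-10=48; pred: 6+8-3=11
Step 2: prey: 48+14-21=41; pred: 11+15-5=21
Step 3: prey: 41+12-34=19; pred: 21+25-10=36
Step 4: prey: 19+5-27=0; pred: 36+20-18=38
Step 5: prey: 0+0-0=0; pred: 38+0-19=19
Step 6: prey: 0+0-0=0; pred: 19+0-9=10
Step 7: prey: 0+0-0=0; pred: 10+0-5=5
Step 8: prey: 0+0-0=0; pred: 5+0-2=3
Step 9: prey: 0+0-0=0; pred: 3+0-1=2
Max prey = 48 at step 1

Answer: 48 1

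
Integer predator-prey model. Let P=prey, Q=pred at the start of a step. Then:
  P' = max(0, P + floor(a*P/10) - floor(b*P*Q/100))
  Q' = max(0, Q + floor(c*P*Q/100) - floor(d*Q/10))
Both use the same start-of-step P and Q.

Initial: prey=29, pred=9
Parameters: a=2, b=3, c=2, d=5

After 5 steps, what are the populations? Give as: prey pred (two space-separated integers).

Answer: 20 7

Derivation:
Step 1: prey: 29+5-7=27; pred: 9+5-4=10
Step 2: prey: 27+5-8=24; pred: 10+5-5=10
Step 3: prey: 24+4-7=21; pred: 10+4-5=9
Step 4: prey: 21+4-5=20; pred: 9+3-4=8
Step 5: prey: 20+4-4=20; pred: 8+3-4=7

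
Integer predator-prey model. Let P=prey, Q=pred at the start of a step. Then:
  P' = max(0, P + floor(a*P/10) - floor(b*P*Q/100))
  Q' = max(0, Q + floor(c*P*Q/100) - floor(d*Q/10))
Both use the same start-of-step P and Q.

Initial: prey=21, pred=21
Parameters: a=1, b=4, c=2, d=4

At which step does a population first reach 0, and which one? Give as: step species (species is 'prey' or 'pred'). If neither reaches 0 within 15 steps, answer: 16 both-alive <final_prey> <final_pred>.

Step 1: prey: 21+2-17=6; pred: 21+8-8=21
Step 2: prey: 6+0-5=1; pred: 21+2-8=15
Step 3: prey: 1+0-0=1; pred: 15+0-6=9
Step 4: prey: 1+0-0=1; pred: 9+0-3=6
Step 5: prey: 1+0-0=1; pred: 6+0-2=4
Step 6: prey: 1+0-0=1; pred: 4+0-1=3
Step 7: prey: 1+0-0=1; pred: 3+0-1=2
Step 8: prey: 1+0-0=1; pred: 2+0-0=2
Steps 9-15: state stable at prey=1, pred=2 (no change)
No extinction within 15 steps

Answer: 16 both-alive 1 2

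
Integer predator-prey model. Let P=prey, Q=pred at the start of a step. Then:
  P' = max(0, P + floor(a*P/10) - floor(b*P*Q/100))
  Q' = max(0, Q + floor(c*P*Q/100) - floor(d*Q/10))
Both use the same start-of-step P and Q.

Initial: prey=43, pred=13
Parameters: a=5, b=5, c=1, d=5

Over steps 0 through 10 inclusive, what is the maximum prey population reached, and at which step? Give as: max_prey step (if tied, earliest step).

Step 1: prey: 43+21-27=37; pred: 13+5-6=12
Step 2: prey: 37+18-22=33; pred: 12+4-6=10
Step 3: prey: 33+16-16=33; pred: 10+3-5=8
Step 4: prey: 33+16-13=36; pred: 8+2-4=6
Step 5: prey: 36+18-10=44; pred: 6+2-3=5
Step 6: prey: 44+22-11=55; pred: 5+2-2=5
Step 7: prey: 55+27-13=69; pred: 5+2-2=5
Step 8: prey: 69+34-17=86; pred: 5+3-2=6
Step 9: prey: 86+43-25=104; pred: 6+5-3=8
Step 10: prey: 104+52-41=115; pred: 8+8-4=12
Max prey = 115 at step 10

Answer: 115 10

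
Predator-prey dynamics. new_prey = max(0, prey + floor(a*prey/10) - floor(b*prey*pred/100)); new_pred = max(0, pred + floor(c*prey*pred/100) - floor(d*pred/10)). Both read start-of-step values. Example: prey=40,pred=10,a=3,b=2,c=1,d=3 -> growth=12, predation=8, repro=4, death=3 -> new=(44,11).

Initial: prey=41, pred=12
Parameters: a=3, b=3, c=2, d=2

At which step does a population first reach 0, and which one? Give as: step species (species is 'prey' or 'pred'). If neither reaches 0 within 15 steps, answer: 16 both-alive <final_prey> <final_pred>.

Answer: 5 prey

Derivation:
Step 1: prey: 41+12-14=39; pred: 12+9-2=19
Step 2: prey: 39+11-22=28; pred: 19+14-3=30
Step 3: prey: 28+8-25=11; pred: 30+16-6=40
Step 4: prey: 11+3-13=1; pred: 40+8-8=40
Step 5: prey: 1+0-1=0; pred: 40+0-8=32
First extinction: prey at step 5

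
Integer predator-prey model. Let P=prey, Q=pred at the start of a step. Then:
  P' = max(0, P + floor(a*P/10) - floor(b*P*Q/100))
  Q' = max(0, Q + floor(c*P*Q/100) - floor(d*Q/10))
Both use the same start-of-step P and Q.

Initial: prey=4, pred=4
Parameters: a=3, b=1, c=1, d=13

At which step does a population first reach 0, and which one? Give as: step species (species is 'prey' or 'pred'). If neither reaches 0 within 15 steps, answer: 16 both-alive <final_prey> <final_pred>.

Answer: 1 pred

Derivation:
Step 1: prey: 4+1-0=5; pred: 4+0-5=0
First extinction: pred at step 1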